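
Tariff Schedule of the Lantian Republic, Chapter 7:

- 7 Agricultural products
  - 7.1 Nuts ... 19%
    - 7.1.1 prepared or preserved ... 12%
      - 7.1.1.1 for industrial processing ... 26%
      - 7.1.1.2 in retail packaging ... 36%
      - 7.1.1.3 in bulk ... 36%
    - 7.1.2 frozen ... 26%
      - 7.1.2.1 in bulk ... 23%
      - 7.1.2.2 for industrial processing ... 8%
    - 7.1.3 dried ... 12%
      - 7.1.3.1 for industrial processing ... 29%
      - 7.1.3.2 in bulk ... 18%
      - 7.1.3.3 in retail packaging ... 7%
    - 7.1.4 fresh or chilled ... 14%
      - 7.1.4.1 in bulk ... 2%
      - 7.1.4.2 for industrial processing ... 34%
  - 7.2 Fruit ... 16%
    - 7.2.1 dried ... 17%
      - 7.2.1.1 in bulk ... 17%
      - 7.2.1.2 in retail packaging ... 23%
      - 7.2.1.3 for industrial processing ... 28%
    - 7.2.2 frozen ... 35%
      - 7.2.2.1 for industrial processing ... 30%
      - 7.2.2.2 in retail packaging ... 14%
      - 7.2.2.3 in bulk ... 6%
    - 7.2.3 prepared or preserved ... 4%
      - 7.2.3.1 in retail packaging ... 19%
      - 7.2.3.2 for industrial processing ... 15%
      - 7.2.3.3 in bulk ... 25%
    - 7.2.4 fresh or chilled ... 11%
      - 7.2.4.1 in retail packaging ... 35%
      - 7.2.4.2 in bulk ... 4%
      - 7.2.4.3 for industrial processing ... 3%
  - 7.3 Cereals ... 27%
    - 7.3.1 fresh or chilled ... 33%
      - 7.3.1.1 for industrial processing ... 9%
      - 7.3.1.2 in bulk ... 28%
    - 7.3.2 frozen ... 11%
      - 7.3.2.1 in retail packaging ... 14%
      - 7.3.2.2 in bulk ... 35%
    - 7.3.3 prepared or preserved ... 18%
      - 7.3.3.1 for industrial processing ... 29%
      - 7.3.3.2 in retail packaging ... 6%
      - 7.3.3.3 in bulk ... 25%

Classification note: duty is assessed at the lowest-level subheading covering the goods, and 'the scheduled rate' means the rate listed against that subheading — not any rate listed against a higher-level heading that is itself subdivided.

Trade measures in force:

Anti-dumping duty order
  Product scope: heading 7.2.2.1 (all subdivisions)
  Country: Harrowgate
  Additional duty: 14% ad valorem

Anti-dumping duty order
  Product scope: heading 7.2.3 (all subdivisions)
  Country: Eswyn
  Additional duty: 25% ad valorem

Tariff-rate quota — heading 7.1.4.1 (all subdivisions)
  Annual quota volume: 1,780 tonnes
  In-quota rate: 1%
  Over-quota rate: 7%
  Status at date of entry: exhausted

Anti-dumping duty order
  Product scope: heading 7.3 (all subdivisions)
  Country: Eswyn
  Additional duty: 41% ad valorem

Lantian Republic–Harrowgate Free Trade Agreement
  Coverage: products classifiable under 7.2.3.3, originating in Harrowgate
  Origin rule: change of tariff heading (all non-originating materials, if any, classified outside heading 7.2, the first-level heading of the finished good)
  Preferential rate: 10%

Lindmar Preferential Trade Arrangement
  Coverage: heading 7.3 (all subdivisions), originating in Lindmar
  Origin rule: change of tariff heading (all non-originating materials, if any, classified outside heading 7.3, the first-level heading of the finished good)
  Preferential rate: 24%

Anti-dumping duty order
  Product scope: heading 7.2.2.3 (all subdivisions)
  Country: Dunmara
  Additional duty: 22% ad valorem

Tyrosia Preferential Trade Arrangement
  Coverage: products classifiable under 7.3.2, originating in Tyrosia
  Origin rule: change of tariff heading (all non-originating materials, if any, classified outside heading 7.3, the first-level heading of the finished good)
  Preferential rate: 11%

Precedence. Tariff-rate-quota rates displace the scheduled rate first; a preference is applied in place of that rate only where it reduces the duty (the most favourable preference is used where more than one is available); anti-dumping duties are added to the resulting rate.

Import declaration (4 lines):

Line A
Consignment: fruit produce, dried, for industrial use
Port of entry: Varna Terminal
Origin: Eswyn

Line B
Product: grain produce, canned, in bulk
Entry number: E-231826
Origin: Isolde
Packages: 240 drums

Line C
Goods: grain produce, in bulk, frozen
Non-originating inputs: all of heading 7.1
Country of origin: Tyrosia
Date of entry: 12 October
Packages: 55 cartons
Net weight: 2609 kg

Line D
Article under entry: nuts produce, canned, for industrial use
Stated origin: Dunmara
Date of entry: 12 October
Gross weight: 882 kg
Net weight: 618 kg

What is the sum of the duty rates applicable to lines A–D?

Line A: fruit → 7.2; dried → 7.2.1; for industrial use → 7.2.1.3. Scheduled 28%. No special measure applies. → 28%.
Line B: grain → 7.3; canned → 7.3.3; in bulk → 7.3.3.3. Scheduled 25%. No special measure applies. → 25%.
Line C: grain → 7.3; frozen → 7.3.2; in bulk → 7.3.2.2. Scheduled 35%. Tyrosia agreement on 7.3.2: CTH met → 11% available; preferential 11%. → 11%.
Line D: nuts → 7.1; canned → 7.1.1; for industrial use → 7.1.1.1. Scheduled 26%. No special measure applies. → 26%.
Sum: 28% + 25% + 11% + 26% = 90%.

90%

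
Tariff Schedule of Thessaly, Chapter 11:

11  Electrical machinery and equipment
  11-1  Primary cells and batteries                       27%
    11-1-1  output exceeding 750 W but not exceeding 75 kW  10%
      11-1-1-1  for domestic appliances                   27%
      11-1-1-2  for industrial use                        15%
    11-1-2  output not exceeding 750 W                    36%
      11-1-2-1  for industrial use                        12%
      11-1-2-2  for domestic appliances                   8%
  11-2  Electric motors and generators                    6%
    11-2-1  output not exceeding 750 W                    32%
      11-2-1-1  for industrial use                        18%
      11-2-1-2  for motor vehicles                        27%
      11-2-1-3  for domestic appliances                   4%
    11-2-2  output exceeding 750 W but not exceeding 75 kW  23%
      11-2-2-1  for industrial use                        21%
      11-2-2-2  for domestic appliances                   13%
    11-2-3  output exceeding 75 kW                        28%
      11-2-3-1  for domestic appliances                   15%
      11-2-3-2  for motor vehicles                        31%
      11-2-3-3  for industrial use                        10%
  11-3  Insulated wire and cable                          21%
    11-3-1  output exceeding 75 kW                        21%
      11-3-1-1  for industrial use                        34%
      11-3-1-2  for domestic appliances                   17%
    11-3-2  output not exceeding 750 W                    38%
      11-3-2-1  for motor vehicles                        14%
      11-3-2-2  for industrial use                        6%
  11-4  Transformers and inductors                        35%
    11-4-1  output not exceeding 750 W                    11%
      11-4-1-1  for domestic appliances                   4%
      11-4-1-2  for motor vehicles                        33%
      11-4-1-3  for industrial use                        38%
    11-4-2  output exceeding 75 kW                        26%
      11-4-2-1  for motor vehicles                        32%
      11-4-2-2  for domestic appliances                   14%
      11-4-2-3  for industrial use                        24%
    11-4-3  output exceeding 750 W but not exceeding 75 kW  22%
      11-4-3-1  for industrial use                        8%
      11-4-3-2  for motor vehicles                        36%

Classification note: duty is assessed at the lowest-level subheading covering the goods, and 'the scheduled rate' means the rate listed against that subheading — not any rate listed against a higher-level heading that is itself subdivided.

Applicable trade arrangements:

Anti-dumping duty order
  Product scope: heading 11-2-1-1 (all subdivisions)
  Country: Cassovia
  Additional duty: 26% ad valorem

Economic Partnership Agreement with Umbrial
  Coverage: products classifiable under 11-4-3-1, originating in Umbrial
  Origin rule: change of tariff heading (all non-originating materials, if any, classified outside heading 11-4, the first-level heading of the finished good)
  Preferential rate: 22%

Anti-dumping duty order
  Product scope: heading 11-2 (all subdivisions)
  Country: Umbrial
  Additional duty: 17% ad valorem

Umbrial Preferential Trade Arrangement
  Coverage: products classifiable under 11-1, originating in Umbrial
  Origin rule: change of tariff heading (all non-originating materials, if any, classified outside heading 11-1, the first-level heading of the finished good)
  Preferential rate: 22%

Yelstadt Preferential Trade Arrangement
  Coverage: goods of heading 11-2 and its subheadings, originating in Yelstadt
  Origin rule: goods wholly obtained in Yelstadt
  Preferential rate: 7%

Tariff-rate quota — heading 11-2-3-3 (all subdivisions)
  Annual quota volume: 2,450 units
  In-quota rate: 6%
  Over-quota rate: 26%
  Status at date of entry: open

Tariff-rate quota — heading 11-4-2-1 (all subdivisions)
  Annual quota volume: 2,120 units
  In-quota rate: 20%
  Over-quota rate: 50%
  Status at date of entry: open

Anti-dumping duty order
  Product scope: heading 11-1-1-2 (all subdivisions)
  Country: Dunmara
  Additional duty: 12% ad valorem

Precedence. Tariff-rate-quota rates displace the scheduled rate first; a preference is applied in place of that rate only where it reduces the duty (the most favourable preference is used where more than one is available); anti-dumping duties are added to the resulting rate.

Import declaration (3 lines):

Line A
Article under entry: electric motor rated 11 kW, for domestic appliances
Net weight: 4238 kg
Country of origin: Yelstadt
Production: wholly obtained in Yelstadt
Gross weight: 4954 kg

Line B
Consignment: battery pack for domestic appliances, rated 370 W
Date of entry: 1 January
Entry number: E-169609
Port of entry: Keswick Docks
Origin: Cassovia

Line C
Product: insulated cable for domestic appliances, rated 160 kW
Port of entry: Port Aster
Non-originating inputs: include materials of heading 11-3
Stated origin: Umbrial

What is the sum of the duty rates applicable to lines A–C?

32%

Line A: electric motor → 11-2; rated 11 kW → 11-2-2; for domestic appliances → 11-2-2-2. Scheduled 13%. Yelstadt agreement on 11-2: wholly obtained → 7% available; preferential 7%. → 7%.
Line B: battery pack → 11-1; rated 370 W → 11-1-2; for domestic appliances → 11-1-2-2. Scheduled 8%. No special measure applies. → 8%.
Line C: insulated cable → 11-3; rated 160 kW → 11-3-1; for domestic appliances → 11-3-1-2. Scheduled 17%. Umbrial agreement on 11-4-3-1: 11-3-1-2 not covered; Umbrial agreement on 11-1: 11-3-1-2 not covered. → 17%.
Sum: 7% + 8% + 17% = 32%.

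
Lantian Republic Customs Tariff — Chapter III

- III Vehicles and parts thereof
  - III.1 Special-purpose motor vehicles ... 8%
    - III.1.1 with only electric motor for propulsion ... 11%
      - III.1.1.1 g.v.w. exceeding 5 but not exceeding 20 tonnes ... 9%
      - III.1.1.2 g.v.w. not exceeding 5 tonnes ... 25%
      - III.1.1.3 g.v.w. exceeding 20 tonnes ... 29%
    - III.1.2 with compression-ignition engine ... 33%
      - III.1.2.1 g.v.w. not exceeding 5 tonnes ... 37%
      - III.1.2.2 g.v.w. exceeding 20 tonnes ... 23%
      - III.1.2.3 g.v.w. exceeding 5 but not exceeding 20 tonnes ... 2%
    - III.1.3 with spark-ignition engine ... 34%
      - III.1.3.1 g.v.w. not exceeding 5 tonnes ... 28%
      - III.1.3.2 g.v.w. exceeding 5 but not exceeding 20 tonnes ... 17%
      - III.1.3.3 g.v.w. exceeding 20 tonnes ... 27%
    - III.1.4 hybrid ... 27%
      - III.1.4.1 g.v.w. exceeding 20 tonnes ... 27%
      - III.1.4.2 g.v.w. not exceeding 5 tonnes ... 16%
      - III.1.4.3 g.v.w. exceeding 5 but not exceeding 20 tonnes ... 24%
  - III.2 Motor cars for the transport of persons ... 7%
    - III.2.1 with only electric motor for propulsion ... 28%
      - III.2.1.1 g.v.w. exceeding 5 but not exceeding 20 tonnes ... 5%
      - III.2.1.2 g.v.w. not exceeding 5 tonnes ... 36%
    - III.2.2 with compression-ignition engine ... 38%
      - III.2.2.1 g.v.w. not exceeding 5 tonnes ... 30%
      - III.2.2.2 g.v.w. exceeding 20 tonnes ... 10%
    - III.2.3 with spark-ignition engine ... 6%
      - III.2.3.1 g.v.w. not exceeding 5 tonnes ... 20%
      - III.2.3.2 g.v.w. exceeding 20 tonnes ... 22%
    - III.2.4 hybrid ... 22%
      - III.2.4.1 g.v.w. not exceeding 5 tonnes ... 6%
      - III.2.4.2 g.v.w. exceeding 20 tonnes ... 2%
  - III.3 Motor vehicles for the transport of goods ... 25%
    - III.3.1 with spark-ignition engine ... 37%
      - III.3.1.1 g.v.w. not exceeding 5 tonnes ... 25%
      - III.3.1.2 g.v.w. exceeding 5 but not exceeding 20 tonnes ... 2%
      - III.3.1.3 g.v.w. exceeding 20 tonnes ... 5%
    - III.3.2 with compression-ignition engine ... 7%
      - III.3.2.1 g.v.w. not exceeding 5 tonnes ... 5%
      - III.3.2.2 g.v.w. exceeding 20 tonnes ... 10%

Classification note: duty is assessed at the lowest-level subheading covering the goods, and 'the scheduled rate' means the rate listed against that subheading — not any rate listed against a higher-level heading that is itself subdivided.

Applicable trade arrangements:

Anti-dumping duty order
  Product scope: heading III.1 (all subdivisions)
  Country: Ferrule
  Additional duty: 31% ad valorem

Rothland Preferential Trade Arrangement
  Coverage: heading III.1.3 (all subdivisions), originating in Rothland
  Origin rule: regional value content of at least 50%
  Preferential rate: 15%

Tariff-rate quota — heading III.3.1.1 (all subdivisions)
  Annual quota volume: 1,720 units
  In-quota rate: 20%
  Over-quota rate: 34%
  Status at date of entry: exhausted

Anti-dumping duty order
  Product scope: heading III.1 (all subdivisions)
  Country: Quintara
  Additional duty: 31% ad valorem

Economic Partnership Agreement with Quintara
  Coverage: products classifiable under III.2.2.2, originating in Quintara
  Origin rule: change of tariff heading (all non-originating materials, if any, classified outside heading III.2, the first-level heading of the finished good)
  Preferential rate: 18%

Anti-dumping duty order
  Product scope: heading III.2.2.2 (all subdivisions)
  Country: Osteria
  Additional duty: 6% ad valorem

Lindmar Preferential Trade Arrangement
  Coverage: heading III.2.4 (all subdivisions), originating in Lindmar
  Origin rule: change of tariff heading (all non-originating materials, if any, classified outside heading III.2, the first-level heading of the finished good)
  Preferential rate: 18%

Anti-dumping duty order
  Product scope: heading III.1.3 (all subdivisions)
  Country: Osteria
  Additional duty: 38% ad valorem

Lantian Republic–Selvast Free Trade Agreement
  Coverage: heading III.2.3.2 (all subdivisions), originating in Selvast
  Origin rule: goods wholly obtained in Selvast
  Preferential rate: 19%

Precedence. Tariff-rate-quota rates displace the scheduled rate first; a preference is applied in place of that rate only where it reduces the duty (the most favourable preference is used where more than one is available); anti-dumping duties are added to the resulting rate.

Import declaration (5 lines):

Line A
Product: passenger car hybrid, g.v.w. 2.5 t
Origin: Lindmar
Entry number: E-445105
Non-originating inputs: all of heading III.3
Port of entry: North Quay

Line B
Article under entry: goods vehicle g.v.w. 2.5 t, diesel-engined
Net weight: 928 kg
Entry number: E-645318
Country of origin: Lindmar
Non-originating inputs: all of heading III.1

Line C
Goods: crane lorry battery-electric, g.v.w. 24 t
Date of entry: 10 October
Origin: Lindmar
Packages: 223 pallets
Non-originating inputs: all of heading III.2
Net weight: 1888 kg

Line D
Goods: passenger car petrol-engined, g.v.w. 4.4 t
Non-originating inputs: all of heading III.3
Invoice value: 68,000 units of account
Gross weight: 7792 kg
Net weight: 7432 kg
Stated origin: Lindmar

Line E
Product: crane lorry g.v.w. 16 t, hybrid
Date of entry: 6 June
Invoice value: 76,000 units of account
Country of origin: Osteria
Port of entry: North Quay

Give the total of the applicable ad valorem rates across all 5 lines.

84%

Line A: passenger car → III.2; hybrid → III.2.4; g.v.w. 2.5 t → III.2.4.1. Scheduled 6%. Lindmar agreement on III.2.4: CTH met → 18% available; preference 18% not lower than 6% → no reduction. → 6%.
Line B: goods vehicle → III.3; diesel-engined → III.3.2; g.v.w. 2.5 t → III.3.2.1. Scheduled 5%. Lindmar agreement on III.2.4: III.3.2.1 not covered. → 5%.
Line C: crane lorry → III.1; battery-electric → III.1.1; g.v.w. 24 t → III.1.1.3. Scheduled 29%. Lindmar agreement on III.2.4: III.1.1.3 not covered. → 29%.
Line D: passenger car → III.2; petrol-engined → III.2.3; g.v.w. 4.4 t → III.2.3.1. Scheduled 20%. Lindmar agreement on III.2.4: III.2.3.1 not covered. → 20%.
Line E: crane lorry → III.1; hybrid → III.1.4; g.v.w. 16 t → III.1.4.3. Scheduled 24%. No special measure applies. → 24%.
Sum: 6% + 5% + 29% + 20% + 24% = 84%.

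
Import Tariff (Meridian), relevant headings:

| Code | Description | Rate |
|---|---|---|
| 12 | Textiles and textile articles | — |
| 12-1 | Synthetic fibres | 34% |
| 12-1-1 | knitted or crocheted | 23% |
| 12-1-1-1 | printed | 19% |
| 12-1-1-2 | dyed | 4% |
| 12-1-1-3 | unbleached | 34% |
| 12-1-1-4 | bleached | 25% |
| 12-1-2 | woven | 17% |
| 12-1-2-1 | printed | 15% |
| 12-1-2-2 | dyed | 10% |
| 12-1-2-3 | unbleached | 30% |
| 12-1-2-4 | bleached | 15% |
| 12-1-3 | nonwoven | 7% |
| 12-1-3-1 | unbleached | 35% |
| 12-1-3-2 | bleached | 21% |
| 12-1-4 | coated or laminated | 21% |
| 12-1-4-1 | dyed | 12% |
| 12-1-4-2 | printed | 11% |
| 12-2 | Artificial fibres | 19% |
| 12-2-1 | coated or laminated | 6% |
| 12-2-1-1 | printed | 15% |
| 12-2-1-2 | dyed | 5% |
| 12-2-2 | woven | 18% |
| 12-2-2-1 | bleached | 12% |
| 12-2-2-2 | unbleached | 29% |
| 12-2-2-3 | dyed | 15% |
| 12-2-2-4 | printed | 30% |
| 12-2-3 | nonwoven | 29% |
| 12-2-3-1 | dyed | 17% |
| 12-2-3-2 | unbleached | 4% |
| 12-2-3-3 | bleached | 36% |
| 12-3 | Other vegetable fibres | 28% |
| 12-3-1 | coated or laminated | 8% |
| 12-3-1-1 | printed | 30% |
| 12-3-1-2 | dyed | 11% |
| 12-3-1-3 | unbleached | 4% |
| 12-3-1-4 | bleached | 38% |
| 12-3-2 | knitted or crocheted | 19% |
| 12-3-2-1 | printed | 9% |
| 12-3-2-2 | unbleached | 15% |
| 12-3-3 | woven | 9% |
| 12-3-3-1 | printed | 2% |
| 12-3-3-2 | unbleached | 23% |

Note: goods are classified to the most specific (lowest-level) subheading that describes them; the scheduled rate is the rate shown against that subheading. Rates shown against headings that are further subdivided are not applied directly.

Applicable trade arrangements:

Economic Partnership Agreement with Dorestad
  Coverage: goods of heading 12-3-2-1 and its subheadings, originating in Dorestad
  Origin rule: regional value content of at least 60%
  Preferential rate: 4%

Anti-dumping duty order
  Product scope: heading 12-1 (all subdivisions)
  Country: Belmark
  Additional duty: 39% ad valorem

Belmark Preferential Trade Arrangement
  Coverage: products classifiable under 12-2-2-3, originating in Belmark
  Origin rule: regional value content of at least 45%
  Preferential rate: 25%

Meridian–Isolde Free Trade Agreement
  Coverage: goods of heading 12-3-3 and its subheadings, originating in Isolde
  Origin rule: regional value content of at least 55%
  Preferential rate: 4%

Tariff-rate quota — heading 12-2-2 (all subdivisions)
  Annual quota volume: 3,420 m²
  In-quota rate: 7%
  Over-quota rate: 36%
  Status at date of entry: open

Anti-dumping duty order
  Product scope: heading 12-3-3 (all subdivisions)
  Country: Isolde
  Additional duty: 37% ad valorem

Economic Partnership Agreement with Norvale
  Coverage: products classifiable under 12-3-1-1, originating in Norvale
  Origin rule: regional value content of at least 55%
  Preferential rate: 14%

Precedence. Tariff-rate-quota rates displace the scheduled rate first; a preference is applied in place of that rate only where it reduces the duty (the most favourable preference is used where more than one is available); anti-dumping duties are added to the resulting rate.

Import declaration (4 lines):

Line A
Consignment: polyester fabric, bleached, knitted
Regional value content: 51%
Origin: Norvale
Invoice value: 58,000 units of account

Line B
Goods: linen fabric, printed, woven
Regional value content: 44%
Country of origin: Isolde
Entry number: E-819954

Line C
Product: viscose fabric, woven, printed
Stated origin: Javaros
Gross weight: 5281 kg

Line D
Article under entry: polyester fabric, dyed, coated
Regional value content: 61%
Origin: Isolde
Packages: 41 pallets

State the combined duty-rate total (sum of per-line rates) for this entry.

83%

Line A: polyester → 12-1; knitted → 12-1-1; bleached → 12-1-1-4. Scheduled 25%. Norvale agreement on 12-3-1-1: 12-1-1-4 not covered. → 25%.
Line B: linen → 12-3; woven → 12-3-3; printed → 12-3-3-1. Scheduled 2%. Isolde agreement on 12-3-3: RVC < 55%; anti-dumping (Isolde, 12-3-3): +37%; total 2% + 37% = 39%. → 39%.
Line C: viscose → 12-2; woven → 12-2-2; printed → 12-2-2-4. Scheduled 30%. quota on 12-2-2 open → in-quota 7%. → 7%.
Line D: polyester → 12-1; coated → 12-1-4; dyed → 12-1-4-1. Scheduled 12%. Isolde agreement on 12-3-3: 12-1-4-1 not covered. → 12%.
Sum: 25% + 39% + 7% + 12% = 83%.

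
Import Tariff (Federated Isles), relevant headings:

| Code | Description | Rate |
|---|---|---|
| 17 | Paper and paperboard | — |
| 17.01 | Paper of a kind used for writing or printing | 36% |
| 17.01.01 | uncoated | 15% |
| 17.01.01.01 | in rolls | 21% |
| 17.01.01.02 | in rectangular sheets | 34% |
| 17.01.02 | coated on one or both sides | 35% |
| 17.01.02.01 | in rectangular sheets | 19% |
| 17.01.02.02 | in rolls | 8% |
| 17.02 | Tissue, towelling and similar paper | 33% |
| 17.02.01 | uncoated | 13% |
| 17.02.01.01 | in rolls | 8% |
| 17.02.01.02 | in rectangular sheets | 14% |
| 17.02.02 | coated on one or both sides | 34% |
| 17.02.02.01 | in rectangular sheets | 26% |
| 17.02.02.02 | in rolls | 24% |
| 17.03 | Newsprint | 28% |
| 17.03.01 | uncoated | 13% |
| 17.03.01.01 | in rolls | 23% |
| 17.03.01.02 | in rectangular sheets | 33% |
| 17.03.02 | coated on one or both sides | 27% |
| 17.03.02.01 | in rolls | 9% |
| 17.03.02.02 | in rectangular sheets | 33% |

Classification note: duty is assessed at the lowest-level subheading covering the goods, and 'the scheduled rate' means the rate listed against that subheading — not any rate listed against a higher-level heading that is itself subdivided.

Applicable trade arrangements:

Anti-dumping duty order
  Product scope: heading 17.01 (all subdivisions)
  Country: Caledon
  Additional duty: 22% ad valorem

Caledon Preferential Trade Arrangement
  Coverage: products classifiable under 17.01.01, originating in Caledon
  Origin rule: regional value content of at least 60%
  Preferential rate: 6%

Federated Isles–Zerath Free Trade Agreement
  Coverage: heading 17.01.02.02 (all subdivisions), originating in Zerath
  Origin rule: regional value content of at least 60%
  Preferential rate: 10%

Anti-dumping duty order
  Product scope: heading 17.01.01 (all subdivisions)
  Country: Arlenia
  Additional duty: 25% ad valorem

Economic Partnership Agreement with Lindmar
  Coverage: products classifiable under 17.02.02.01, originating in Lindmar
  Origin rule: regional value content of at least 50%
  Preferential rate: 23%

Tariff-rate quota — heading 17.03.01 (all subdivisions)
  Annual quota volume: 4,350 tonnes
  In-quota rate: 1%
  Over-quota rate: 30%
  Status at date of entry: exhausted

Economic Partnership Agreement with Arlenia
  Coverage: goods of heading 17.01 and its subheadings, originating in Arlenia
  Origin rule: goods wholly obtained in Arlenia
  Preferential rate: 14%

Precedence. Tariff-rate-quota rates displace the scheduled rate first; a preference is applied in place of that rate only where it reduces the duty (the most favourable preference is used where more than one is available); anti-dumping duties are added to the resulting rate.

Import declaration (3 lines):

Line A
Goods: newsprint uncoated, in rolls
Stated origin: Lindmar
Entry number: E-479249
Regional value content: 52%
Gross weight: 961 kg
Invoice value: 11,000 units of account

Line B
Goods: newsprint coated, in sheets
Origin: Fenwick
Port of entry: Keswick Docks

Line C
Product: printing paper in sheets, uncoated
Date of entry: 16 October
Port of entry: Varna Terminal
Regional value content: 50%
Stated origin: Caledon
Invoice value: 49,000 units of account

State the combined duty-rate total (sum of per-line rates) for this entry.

Line A: newsprint → 17.03; uncoated → 17.03.01; in rolls → 17.03.01.01. Scheduled 23%. quota on 17.03.01 exhausted → over-quota 30%; Lindmar agreement on 17.02.02.01: 17.03.01.01 not covered. → 30%.
Line B: newsprint → 17.03; coated → 17.03.02; in sheets → 17.03.02.02. Scheduled 33%. No special measure applies. → 33%.
Line C: printing paper → 17.01; uncoated → 17.01.01; in sheets → 17.01.01.02. Scheduled 34%. Caledon agreement on 17.01.01: RVC < 60%; anti-dumping (Caledon, 17.01): +22%; total 34% + 22% = 56%. → 56%.
Sum: 30% + 33% + 56% = 119%.

119%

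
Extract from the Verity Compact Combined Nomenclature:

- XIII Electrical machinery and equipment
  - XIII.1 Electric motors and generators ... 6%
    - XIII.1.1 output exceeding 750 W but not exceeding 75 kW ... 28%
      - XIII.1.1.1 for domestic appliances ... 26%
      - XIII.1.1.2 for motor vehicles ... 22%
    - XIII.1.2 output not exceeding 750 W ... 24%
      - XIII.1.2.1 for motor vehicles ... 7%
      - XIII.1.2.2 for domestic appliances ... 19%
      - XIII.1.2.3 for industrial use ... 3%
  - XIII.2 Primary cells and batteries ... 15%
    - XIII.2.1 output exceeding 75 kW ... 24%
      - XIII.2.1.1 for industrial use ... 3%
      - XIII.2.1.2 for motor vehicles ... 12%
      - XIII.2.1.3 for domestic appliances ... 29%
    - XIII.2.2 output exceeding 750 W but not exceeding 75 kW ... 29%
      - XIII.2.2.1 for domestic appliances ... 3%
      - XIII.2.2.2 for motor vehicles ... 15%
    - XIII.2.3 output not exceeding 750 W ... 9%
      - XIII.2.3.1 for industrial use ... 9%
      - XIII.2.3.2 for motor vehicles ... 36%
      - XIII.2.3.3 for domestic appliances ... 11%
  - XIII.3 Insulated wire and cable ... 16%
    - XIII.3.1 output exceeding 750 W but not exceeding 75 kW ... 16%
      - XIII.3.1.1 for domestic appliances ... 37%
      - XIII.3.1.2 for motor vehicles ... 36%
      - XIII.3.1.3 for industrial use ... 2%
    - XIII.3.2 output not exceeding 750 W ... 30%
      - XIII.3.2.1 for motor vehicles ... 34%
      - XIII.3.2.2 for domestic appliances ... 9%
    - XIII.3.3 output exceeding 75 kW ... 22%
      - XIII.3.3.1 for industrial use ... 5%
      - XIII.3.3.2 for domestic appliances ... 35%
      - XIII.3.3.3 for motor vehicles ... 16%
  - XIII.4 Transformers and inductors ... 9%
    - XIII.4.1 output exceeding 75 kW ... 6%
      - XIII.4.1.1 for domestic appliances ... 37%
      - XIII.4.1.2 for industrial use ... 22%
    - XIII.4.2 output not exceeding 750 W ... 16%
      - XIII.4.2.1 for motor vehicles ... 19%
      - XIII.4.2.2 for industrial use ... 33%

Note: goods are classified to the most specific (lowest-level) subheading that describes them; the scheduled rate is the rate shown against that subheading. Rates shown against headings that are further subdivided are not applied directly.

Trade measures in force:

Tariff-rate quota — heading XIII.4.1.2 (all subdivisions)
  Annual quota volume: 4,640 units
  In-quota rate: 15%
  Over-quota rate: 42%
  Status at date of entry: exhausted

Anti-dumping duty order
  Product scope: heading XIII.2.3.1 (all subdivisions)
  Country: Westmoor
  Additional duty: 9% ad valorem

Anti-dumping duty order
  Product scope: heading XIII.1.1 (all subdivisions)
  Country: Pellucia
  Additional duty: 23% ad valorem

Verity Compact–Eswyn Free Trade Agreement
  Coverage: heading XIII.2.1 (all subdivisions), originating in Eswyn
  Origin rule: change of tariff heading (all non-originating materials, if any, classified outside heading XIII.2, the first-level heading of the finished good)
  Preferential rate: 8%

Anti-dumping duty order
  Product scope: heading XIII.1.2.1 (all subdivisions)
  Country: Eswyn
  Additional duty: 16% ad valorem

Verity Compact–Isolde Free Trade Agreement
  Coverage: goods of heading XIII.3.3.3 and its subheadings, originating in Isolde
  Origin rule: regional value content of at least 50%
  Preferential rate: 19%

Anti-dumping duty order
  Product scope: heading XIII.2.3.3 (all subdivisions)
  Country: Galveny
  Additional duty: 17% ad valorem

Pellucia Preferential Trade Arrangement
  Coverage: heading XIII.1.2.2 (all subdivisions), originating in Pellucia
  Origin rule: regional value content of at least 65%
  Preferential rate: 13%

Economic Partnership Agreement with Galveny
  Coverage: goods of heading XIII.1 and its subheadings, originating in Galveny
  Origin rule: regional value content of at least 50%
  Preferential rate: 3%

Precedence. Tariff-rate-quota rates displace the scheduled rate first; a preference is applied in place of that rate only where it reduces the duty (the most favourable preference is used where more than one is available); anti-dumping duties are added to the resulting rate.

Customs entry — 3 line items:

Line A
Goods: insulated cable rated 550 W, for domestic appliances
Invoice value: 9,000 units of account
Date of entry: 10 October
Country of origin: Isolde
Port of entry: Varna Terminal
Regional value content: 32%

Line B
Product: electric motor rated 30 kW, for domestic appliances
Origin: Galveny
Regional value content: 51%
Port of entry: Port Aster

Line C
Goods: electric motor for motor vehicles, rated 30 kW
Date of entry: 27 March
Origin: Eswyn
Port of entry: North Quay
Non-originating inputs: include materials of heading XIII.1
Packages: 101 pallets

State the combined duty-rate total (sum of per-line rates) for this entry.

Line A: insulated cable → XIII.3; rated 550 W → XIII.3.2; for domestic appliances → XIII.3.2.2. Scheduled 9%. Isolde agreement on XIII.3.3.3: XIII.3.2.2 not covered. → 9%.
Line B: electric motor → XIII.1; rated 30 kW → XIII.1.1; for domestic appliances → XIII.1.1.1. Scheduled 26%. Galveny agreement on XIII.1: RVC ≥ 50% → 3% available; preferential 3%. → 3%.
Line C: electric motor → XIII.1; rated 30 kW → XIII.1.1; for motor vehicles → XIII.1.1.2. Scheduled 22%. Eswyn agreement on XIII.2.1: XIII.1.1.2 not covered. → 22%.
Sum: 9% + 3% + 22% = 34%.

34%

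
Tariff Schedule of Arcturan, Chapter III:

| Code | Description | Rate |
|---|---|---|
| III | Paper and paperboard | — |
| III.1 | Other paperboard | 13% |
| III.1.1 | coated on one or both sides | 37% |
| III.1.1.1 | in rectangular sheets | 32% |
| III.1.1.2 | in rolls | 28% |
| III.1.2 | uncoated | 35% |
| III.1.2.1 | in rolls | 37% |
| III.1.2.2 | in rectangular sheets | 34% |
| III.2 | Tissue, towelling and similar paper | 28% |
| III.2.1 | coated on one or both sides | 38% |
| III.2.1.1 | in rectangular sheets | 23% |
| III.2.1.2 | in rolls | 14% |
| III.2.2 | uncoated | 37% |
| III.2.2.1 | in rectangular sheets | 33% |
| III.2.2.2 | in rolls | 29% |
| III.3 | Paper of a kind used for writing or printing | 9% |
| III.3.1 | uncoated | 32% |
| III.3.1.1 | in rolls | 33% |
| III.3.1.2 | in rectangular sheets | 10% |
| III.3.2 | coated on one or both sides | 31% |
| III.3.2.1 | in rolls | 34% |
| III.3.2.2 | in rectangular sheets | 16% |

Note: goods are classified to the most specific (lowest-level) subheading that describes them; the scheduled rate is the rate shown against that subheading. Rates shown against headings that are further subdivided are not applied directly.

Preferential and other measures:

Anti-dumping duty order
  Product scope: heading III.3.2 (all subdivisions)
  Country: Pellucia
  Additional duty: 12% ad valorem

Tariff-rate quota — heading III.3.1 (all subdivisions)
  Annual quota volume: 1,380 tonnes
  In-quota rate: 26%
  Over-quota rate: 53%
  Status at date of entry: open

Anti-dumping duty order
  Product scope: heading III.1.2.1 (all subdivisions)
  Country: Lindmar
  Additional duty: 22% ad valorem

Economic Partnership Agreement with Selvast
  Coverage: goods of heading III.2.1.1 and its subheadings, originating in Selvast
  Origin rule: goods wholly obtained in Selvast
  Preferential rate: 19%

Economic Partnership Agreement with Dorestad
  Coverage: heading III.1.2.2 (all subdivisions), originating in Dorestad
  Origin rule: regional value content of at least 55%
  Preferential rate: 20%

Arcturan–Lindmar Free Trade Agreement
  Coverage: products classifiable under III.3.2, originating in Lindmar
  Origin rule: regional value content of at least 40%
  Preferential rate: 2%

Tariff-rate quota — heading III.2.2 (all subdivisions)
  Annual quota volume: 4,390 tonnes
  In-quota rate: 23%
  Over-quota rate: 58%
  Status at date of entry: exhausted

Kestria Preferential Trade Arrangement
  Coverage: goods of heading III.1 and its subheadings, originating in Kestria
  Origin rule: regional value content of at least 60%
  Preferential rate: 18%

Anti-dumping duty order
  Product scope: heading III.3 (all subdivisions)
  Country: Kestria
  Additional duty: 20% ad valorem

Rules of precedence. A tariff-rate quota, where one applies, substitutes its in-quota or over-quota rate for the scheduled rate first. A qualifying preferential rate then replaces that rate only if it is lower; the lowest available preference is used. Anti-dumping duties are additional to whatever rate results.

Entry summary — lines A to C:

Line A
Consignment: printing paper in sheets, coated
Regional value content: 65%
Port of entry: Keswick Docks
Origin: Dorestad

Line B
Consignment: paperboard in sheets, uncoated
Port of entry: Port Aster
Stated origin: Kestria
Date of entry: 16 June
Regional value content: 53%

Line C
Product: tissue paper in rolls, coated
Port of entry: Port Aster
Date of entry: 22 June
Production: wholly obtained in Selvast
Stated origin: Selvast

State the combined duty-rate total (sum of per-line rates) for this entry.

Line A: printing paper → III.3; coated → III.3.2; in sheets → III.3.2.2. Scheduled 16%. Dorestad agreement on III.1.2.2: III.3.2.2 not covered. → 16%.
Line B: paperboard → III.1; uncoated → III.1.2; in sheets → III.1.2.2. Scheduled 34%. Kestria agreement on III.1: RVC < 60%. → 34%.
Line C: tissue paper → III.2; coated → III.2.1; in rolls → III.2.1.2. Scheduled 14%. Selvast agreement on III.2.1.1: III.2.1.2 not covered. → 14%.
Sum: 16% + 34% + 14% = 64%.

64%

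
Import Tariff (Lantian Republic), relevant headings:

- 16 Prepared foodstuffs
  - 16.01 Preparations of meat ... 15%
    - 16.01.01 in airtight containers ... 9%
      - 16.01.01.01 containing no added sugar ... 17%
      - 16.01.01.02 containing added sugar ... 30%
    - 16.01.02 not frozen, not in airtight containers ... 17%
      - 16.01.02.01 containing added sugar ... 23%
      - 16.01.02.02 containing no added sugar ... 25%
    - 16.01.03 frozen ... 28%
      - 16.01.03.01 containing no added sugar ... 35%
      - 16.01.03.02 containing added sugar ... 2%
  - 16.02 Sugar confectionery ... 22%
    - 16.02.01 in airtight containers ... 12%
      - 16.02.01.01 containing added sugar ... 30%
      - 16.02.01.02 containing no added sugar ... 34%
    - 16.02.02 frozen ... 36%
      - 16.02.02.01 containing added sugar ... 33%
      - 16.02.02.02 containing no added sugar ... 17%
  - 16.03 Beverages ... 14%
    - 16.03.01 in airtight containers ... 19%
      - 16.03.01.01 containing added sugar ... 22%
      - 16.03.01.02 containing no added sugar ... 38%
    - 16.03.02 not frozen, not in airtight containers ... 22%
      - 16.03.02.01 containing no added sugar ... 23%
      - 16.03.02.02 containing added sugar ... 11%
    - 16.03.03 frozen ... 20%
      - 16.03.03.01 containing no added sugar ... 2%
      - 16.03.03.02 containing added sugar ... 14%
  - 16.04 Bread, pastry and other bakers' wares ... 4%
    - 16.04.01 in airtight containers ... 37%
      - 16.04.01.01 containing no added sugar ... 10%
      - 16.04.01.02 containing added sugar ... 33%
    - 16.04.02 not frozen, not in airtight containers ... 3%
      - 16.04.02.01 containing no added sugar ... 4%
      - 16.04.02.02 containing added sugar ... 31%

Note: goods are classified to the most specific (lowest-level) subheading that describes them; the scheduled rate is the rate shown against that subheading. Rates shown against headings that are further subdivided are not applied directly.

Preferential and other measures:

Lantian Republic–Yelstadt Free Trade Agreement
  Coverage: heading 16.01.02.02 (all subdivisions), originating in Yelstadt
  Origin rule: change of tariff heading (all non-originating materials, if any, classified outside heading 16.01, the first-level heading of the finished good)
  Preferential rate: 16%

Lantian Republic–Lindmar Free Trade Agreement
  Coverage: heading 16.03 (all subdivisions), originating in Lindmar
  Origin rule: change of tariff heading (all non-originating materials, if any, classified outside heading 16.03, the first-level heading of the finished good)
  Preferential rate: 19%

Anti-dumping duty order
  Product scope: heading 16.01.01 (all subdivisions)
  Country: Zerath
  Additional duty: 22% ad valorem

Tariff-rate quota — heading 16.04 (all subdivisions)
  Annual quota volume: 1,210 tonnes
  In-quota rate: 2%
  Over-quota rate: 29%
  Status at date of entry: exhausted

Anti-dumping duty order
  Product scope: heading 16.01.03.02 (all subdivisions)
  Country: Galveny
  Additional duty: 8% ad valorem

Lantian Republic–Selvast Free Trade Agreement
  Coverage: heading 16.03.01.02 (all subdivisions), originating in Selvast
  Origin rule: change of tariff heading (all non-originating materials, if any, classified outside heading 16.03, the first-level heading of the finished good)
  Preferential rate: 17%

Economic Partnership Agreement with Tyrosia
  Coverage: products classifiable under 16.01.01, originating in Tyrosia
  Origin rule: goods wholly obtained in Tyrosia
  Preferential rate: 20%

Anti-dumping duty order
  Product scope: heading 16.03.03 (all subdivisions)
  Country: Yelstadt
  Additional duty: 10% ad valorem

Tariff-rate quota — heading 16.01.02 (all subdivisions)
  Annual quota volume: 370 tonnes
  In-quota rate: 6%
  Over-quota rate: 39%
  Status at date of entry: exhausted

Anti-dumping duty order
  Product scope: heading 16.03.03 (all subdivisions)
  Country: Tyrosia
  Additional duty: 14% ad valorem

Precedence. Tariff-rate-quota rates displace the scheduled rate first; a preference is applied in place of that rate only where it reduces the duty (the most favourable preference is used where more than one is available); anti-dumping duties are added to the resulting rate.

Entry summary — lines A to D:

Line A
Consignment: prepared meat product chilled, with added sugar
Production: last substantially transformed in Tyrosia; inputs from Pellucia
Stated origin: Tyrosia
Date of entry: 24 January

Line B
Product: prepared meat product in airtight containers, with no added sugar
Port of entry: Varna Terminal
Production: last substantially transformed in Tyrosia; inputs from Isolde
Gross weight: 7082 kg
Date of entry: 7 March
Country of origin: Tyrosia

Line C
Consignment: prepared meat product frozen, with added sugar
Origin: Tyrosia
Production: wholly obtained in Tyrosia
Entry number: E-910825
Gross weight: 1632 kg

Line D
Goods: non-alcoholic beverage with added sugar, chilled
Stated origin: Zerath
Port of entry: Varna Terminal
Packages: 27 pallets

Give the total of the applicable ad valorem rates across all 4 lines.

69%

Line A: prepared meat product → 16.01; chilled → 16.01.02; with added sugar → 16.01.02.01. Scheduled 23%. quota on 16.01.02 exhausted → over-quota 39%; Tyrosia agreement on 16.01.01: 16.01.02.01 not covered. → 39%.
Line B: prepared meat product → 16.01; in airtight containers → 16.01.01; with no added sugar → 16.01.01.01. Scheduled 17%. Tyrosia agreement on 16.01.01: not wholly obtained. → 17%.
Line C: prepared meat product → 16.01; frozen → 16.01.03; with added sugar → 16.01.03.02. Scheduled 2%. Tyrosia agreement on 16.01.01: 16.01.03.02 not covered. → 2%.
Line D: non-alcoholic beverage → 16.03; chilled → 16.03.02; with added sugar → 16.03.02.02. Scheduled 11%. No special measure applies. → 11%.
Sum: 39% + 17% + 2% + 11% = 69%.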